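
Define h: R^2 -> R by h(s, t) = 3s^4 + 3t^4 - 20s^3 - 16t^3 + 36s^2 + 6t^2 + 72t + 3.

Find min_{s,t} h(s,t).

-44

h(s,t) separates as P(s) + Q(t) + 3, so its minimum is min P + min Q + 3.
P'(s) = 12s(s - 3)(s - 2) vanishes at s ∈ {0, 2, 3}; Q'(t) = 12(t - 3)(t - 2)(t + 1) vanishes at t ∈ {-1, 2, 3}.
Local minima of P (where P''>0): P(0)=0, P(3)=27. Local minima of Q: Q(-1)=-47, Q(3)=81.
So the global minimum of h is P(0) + Q(-1) + 3 = 0 − 47 + 3 = -44, attained at (0, -1).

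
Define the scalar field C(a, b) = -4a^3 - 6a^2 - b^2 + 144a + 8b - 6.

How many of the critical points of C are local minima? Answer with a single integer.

C separates as a function of a plus a function of b, so ∇C=0 decouples.
∂C/∂a = -12(a - 3)(a + 4) = 0 at a ∈ {-4, 3}; ∂C/∂b = -2(b - 4) = 0 at b ∈ {4}.
The Hessian is diagonal: diag(C_aa, C_bb). Second derivatives: C_aa(-4)=84, C_aa(3)=-84; C_bb(4)=-2.
Local minima occur where both diagonal entries positive: none. Count: 0.

0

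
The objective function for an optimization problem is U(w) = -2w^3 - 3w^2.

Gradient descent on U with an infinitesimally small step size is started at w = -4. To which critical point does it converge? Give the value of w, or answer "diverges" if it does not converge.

-1

U'(w) = -6w(w + 1), so U'(-4) = -72.
Gradient descent moves in the -U' direction, i.e. w is increasing.
The nearest critical point in that direction is w = -1, where U'' = 6 > 0 (a local minimum). The iterate converges there.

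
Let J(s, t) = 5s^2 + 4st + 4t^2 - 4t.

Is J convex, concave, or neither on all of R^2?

J is quadratic, so its Hessian is the constant matrix H = [[10, 4], [4, 8]].
det(H) = 64, tr(H) = 18.
det(H) > 0 and tr(H) > 0, so H is positive definite everywhere: convex.

convex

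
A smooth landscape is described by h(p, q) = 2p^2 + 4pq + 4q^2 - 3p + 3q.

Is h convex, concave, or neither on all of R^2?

h is quadratic, so its Hessian is the constant matrix H = [[4, 4], [4, 8]].
det(H) = 16, tr(H) = 12.
det(H) > 0 and tr(H) > 0, so H is positive definite everywhere: convex.

convex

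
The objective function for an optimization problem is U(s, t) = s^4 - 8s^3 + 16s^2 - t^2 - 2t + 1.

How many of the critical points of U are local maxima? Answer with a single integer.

U separates as a function of s plus a function of t, so ∇U=0 decouples.
∂U/∂s = 4s(s - 4)(s - 2) = 0 at s ∈ {0, 2, 4}; ∂U/∂t = -2(t + 1) = 0 at t ∈ {-1}.
The Hessian is diagonal: diag(U_ss, U_tt). Second derivatives: U_ss(0)=32, U_ss(2)=-16, U_ss(4)=32; U_tt(-1)=-2.
Local maxima occur where both diagonal entries negative: (2, -1). Count: 1.

1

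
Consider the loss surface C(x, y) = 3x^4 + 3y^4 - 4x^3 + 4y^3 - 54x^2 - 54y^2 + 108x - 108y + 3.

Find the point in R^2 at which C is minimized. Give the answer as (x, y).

C(x,y) separates as P(x) + Q(y) + 3, so its minimum is min P + min Q + 3.
P'(x) = 12(x - 3)(x - 1)(x + 3) vanishes at x ∈ {-3, 1, 3}; Q'(y) = 12(y - 3)(y + 1)(y + 3) vanishes at y ∈ {-3, -1, 3}.
Local minima of P (where P''>0): P(-3)=-459, P(3)=-27. Local minima of Q: Q(-3)=-27, Q(3)=-459.
So the global minimum of C is P(-3) + Q(3) + 3 = -459 − 459 + 3 = -915, attained at (-3, 3).

(-3, 3)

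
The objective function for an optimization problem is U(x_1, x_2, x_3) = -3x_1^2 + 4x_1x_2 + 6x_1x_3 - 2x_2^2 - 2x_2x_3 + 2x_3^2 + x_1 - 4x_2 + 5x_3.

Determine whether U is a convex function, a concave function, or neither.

neither

U is quadratic, so its Hessian is the constant matrix H = [[-6, 4, 6], [4, -4, -2], [6, -2, 4]].
Leading principal minors: -6, 8, 104.
Neither pattern holds ⇒ H is indefinite ⇒ neither convex nor concave.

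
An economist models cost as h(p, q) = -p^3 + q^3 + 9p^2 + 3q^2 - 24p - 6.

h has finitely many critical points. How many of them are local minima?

1

h separates as a function of p plus a function of q, so ∇h=0 decouples.
∂h/∂p = -3(p - 4)(p - 2) = 0 at p ∈ {2, 4}; ∂h/∂q = 3q(q + 2) = 0 at q ∈ {-2, 0}.
The Hessian is diagonal: diag(h_pp, h_qq). Second derivatives: h_pp(2)=6, h_pp(4)=-6; h_qq(-2)=-6, h_qq(0)=6.
Local minima occur where both diagonal entries positive: (2, 0). Count: 1.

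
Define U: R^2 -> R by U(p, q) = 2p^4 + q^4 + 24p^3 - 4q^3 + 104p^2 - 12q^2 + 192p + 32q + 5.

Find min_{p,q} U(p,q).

-187

U(p,q) separates as A(p) + B(q) + 5, so its minimum is min A + min B + 5.
A'(p) = 8(p + 2)(p + 3)(p + 4) vanishes at p ∈ {-4, -3, -2}; B'(q) = 4(q - 4)(q - 1)(q + 2) vanishes at q ∈ {-2, 1, 4}.
Local minima of A (where A''>0): A(-4)=-128, A(-2)=-128. Local minima of B: B(-2)=-64, B(4)=-64.
So the global minimum of U is A(-4) + B(-2) + 5 = -128 − 64 + 5 = -187, attained at (-4, -2).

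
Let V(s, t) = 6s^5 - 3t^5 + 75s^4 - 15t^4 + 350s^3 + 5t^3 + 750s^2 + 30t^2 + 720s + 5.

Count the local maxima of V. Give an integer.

4

V separates as a function of s plus a function of t, so ∇V=0 decouples.
∂V/∂s = 30(s + 1)(s + 2)(s + 3)(s + 4) = 0 at s ∈ {-4, -3, -2, -1}; ∂V/∂t = -15t(t - 1)(t + 1)(t + 4) = 0 at t ∈ {-4, -1, 0, 1}.
The Hessian is diagonal: diag(V_ss, V_tt). Second derivatives: V_ss(-4)=-180, V_ss(-3)=60, V_ss(-2)=-60, V_ss(-1)=180; V_tt(-4)=900, V_tt(-1)=-90, V_tt(0)=60, V_tt(1)=-150.
Local maxima occur where both diagonal entries negative: (-4, -1), (-4, 1), (-2, -1), (-2, 1). Count: 4.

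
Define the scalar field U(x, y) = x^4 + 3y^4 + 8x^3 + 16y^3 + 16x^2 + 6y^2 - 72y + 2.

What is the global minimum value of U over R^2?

U(x,y) separates as P(x) + Q(y) + 2, so its minimum is min P + min Q + 2.
P'(x) = 4x(x + 2)(x + 4) vanishes at x ∈ {-4, -2, 0}; Q'(y) = 12(y - 1)(y + 2)(y + 3) vanishes at y ∈ {-3, -2, 1}.
Local minima of P (where P''>0): P(-4)=0, P(0)=0. Local minima of Q: Q(-3)=81, Q(1)=-47.
So the global minimum of U is P(-4) + Q(1) + 2 = 0 − 47 + 2 = -45, attained at (-4, 1).

-45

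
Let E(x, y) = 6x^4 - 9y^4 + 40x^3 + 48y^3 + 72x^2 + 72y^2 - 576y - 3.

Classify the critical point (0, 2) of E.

The mixed partial ∂²E/∂x∂y is 0, so the Hessian at any point is diag(E_xx, E_yy) = diag(24(3x^2 + 10x + 6), 36(-3y^2 + 8y + 4)).
At (0, 2): H = diag(144, 288).
Both eigenvalues are positive, so H is positive definite: a local minimum.

local minimum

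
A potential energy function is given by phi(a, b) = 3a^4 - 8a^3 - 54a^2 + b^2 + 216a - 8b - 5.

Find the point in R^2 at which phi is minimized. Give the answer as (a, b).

phi(a,b) separates as P(a) + Q(b) − 5, so its minimum is min P + min Q − 5.
P'(a) = 12(a - 3)(a - 2)(a + 3) vanishes at a ∈ {-3, 2, 3}; Q'(b) = 2b - 8 vanishes at b ∈ {4}.
Local minima of P (where P''>0): P(-3)=-675, P(3)=189. Local minima of Q: Q(4)=-16.
So the global minimum of phi is P(-3) + Q(4) − 5 = -675 − 16 − 5 = -696, attained at (-3, 4).

(-3, 4)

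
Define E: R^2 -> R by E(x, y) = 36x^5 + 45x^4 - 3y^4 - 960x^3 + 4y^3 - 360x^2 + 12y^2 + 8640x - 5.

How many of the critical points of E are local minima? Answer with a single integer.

E separates as a function of x plus a function of y, so ∇E=0 decouples.
∂E/∂x = 180(x - 3)(x - 2)(x + 2)(x + 4) = 0 at x ∈ {-4, -2, 2, 3}; ∂E/∂y = -12y(y - 2)(y + 1) = 0 at y ∈ {-1, 0, 2}.
The Hessian is diagonal: diag(E_xx, E_yy). Second derivatives: E_xx(-4)=-15120, E_xx(-2)=7200, E_xx(2)=-4320, E_xx(3)=6300; E_yy(-1)=-36, E_yy(0)=24, E_yy(2)=-72.
Local minima occur where both diagonal entries positive: (-2, 0), (3, 0). Count: 2.

2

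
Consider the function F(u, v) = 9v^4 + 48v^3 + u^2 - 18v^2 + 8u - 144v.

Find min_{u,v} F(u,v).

-496

F(u,v) separates as P(u) + Q(v), so its minimum is min P + min Q.
P'(u) = 2u + 8 vanishes at u ∈ {-4}; Q'(v) = 36(v - 1)(v + 1)(v + 4) vanishes at v ∈ {-4, -1, 1}.
Local minima of P (where P''>0): P(-4)=-16. Local minima of Q: Q(-4)=-480, Q(1)=-105.
So the global minimum of F is P(-4) + Q(-4) = -16 − 480 = -496, attained at (-4, -4).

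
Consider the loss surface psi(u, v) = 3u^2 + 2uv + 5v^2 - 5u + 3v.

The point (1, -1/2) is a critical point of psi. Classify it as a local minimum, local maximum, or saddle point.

local minimum

The Hessian of psi is constant: H = [[6, 2], [2, 10]].
det(H) = 6·10 − 2² = 56.
det(H) > 0 and tr(H) = 16 > 0, so H is positive definite and the point is a local minimum.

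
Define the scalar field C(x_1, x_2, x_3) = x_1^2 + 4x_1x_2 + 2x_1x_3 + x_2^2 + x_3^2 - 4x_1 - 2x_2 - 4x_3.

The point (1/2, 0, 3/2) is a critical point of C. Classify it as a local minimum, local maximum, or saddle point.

saddle point

The Hessian is constant: H = [[2, 4, 2], [4, 2, 0], [2, 0, 2]].
Leading principal minors: Δ₁ = 2, Δ₂ = -12, Δ₃ = -32.
The minors fit neither the all-positive nor the alternating-sign pattern, so H is indefinite: a saddle point.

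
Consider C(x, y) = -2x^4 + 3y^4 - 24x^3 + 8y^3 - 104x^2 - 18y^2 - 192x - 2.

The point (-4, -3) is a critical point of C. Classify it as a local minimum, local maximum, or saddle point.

saddle point

The mixed partial ∂²C/∂x∂y is 0, so the Hessian at any point is diag(C_xx, C_yy) = diag(-8(3x^2 + 18x + 26), 12(3y^2 + 4y - 3)).
At (-4, -3): H = diag(-16, 144).
The eigenvalues have opposite signs, so H is indefinite: a saddle point.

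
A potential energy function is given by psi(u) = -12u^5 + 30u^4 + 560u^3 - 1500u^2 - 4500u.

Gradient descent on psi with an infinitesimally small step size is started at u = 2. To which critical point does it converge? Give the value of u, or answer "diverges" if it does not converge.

3

psi'(u) = -60(u - 5)(u - 3)(u + 1)(u + 5), so psi'(2) = -3780.
Gradient descent moves in the -psi' direction, i.e. u is increasing.
The nearest critical point in that direction is u = 3, where psi'' = 3840 > 0 (a local minimum). The iterate converges there.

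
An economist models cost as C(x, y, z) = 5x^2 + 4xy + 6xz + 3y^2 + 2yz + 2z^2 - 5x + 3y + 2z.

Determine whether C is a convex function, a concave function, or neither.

C is quadratic, so its Hessian is the constant matrix H = [[10, 4, 6], [4, 6, 2], [6, 2, 4]].
Leading principal minors: 10, 44, 16.
All positive ⇒ H ≻ 0 ⇒ convex.

convex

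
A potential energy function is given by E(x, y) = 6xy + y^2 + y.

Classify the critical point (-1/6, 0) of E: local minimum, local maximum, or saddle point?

The Hessian of E is constant: H = [[0, 6], [6, 2]].
det(H) = 0·2 − 6² = -36.
Since det(H) < 0, H is indefinite and the critical point is a saddle point.

saddle point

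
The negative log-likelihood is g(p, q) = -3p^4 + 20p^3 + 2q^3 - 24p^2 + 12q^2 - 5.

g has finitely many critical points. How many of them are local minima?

g separates as a function of p plus a function of q, so ∇g=0 decouples.
∂g/∂p = -12p(p - 4)(p - 1) = 0 at p ∈ {0, 1, 4}; ∂g/∂q = 6q(q + 4) = 0 at q ∈ {-4, 0}.
The Hessian is diagonal: diag(g_pp, g_qq). Second derivatives: g_pp(0)=-48, g_pp(1)=36, g_pp(4)=-144; g_qq(-4)=-24, g_qq(0)=24.
Local minima occur where both diagonal entries positive: (1, 0). Count: 1.

1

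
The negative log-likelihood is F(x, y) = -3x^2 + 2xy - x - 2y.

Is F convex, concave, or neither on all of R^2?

F is quadratic, so its Hessian is the constant matrix H = [[-6, 2], [2, 0]].
det(H) = -4, tr(H) = -6.
det(H) < 0, so H is indefinite: neither convex nor concave.

neither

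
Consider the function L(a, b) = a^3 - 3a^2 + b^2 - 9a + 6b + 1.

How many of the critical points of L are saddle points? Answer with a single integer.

L separates as a function of a plus a function of b, so ∇L=0 decouples.
∂L/∂a = 3(a - 3)(a + 1) = 0 at a ∈ {-1, 3}; ∂L/∂b = 2(b + 3) = 0 at b ∈ {-3}.
The Hessian is diagonal: diag(L_aa, L_bb). Second derivatives: L_aa(-1)=-12, L_aa(3)=12; L_bb(-3)=2.
Saddle points occur where the two diagonal entries have opposite signs: (-1, -3). Count: 1.

1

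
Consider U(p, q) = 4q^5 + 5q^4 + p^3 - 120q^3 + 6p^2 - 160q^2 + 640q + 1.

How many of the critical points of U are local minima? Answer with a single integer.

2

U separates as a function of p plus a function of q, so ∇U=0 decouples.
∂U/∂p = 3p(p + 4) = 0 at p ∈ {-4, 0}; ∂U/∂q = 20(q - 4)(q - 1)(q + 2)(q + 4) = 0 at q ∈ {-4, -2, 1, 4}.
The Hessian is diagonal: diag(U_pp, U_qq). Second derivatives: U_pp(-4)=-12, U_pp(0)=12; U_qq(-4)=-1600, U_qq(-2)=720, U_qq(1)=-900, U_qq(4)=2880.
Local minima occur where both diagonal entries positive: (0, -2), (0, 4). Count: 2.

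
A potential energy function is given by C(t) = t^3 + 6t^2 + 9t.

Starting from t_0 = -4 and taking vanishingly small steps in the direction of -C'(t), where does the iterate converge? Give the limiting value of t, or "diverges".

C'(t) = 3(t + 1)(t + 3), so C'(-4) = 9.
Gradient descent moves in the -C' direction, i.e. t is decreasing.
There is no critical point below t=-4, and C' keeps the same sign, so the iterate runs off to −∞.

diverges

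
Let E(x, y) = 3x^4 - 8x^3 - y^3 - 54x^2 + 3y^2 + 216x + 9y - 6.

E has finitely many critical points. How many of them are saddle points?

E separates as a function of x plus a function of y, so ∇E=0 decouples.
∂E/∂x = 12(x - 3)(x - 2)(x + 3) = 0 at x ∈ {-3, 2, 3}; ∂E/∂y = -3(y - 3)(y + 1) = 0 at y ∈ {-1, 3}.
The Hessian is diagonal: diag(E_xx, E_yy). Second derivatives: E_xx(-3)=360, E_xx(2)=-60, E_xx(3)=72; E_yy(-1)=12, E_yy(3)=-12.
Saddle points occur where the two diagonal entries have opposite signs: (-3, 3), (2, -1), (3, 3). Count: 3.

3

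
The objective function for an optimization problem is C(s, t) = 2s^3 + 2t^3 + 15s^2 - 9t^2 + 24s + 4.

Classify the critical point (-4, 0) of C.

The mixed partial ∂²C/∂s∂t is 0, so the Hessian at any point is diag(C_ss, C_tt) = diag(6(2s + 5), 6(2t - 3)).
At (-4, 0): H = diag(-18, -18).
Both eigenvalues are negative, so H is negative definite: a local maximum.

local maximum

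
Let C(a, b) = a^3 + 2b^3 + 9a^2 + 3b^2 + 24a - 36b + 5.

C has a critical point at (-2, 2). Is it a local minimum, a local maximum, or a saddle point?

The mixed partial ∂²C/∂a∂b is 0, so the Hessian at any point is diag(C_aa, C_bb) = diag(6(a + 3), 6(2b + 1)).
At (-2, 2): H = diag(6, 30).
Both eigenvalues are positive, so H is positive definite: a local minimum.

local minimum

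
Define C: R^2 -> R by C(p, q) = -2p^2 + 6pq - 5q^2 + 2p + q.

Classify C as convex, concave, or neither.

C is quadratic, so its Hessian is the constant matrix H = [[-4, 6], [6, -10]].
det(H) = 4, tr(H) = -14.
det(H) > 0 and tr(H) < 0, so H is negative definite everywhere: concave.

concave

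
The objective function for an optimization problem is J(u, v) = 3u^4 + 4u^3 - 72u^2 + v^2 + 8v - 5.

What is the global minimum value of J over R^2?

J(u,v) separates as P(u) + Q(v) − 5, so its minimum is min P + min Q − 5.
P'(u) = 12u(u - 3)(u + 4) vanishes at u ∈ {-4, 0, 3}; Q'(v) = 2v + 8 vanishes at v ∈ {-4}.
Local minima of P (where P''>0): P(-4)=-640, P(3)=-297. Local minima of Q: Q(-4)=-16.
So the global minimum of J is P(-4) + Q(-4) − 5 = -640 − 16 − 5 = -661, attained at (-4, -4).

-661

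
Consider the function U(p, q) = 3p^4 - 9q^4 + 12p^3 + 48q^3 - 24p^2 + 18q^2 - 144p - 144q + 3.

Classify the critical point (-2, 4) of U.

The mixed partial ∂²U/∂p∂q is 0, so the Hessian at any point is diag(U_pp, U_qq) = diag(12(3p^2 + 6p - 4), 36(-3q^2 + 8q + 1)).
At (-2, 4): H = diag(-48, -540).
Both eigenvalues are negative, so H is negative definite: a local maximum.

local maximum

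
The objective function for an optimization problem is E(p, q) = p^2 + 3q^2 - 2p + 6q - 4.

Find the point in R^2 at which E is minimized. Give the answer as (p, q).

(1, -1)

E(p,q) separates as A(p) + B(q) − 4, so its minimum is min A + min B − 4.
A'(p) = 2p - 2 vanishes at p ∈ {1}; B'(q) = 6q + 6 vanishes at q ∈ {-1}.
Local minima of A (where A''>0): A(1)=-1. Local minima of B: B(-1)=-3.
So the global minimum of E is A(1) + B(-1) − 4 = -1 − 3 − 4 = -8, attained at (1, -1).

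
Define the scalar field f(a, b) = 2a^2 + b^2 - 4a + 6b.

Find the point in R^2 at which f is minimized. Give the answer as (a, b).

f(a,b) separates as P(a) + Q(b), so its minimum is min P + min Q.
P'(a) = 4a - 4 vanishes at a ∈ {1}; Q'(b) = 2b + 6 vanishes at b ∈ {-3}.
Local minima of P (where P''>0): P(1)=-2. Local minima of Q: Q(-3)=-9.
So the global minimum of f is P(1) + Q(-3) = -2 − 9 = -11, attained at (1, -3).

(1, -3)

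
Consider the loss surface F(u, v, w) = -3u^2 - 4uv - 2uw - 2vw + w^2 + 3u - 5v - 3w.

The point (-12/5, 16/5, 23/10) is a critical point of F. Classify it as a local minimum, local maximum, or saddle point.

The Hessian is constant: H = [[-6, -4, -2], [-4, 0, -2], [-2, -2, 2]].
Leading principal minors: Δ₁ = -6, Δ₂ = -16, Δ₃ = -40.
The minors fit neither the all-positive nor the alternating-sign pattern, so H is indefinite: a saddle point.

saddle point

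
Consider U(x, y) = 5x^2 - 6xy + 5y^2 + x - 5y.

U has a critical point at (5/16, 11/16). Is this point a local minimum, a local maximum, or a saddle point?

local minimum

The Hessian of U is constant: H = [[10, -6], [-6, 10]].
det(H) = 10·10 − (-6)² = 64.
det(H) > 0 and tr(H) = 20 > 0, so H is positive definite and the point is a local minimum.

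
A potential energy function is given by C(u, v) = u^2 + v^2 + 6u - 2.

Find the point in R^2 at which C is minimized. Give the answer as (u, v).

C(u,v) separates as P(u) + Q(v) − 2, so its minimum is min P + min Q − 2.
P'(u) = 2u + 6 vanishes at u ∈ {-3}; Q'(v) = 2v vanishes at v ∈ {0}.
Local minima of P (where P''>0): P(-3)=-9. Local minima of Q: Q(0)=0.
So the global minimum of C is P(-3) + Q(0) − 2 = -9 + 0 − 2 = -11, attained at (-3, 0).

(-3, 0)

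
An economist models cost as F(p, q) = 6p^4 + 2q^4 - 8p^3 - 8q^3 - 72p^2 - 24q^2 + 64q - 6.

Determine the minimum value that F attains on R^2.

-512

F(p,q) separates as A(p) + B(q) − 6, so its minimum is min A + min B − 6.
A'(p) = 24p(p - 3)(p + 2) vanishes at p ∈ {-2, 0, 3}; B'(q) = 8(q - 4)(q - 1)(q + 2) vanishes at q ∈ {-2, 1, 4}.
Local minima of A (where A''>0): A(-2)=-128, A(3)=-378. Local minima of B: B(-2)=-128, B(4)=-128.
So the global minimum of F is A(3) + B(-2) − 6 = -378 − 128 − 6 = -512, attained at (3, -2).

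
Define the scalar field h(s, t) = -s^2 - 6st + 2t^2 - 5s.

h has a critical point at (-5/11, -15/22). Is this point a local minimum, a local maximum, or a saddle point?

saddle point

The Hessian of h is constant: H = [[-2, -6], [-6, 4]].
det(H) = (-2)·4 − (-6)² = -44.
Since det(H) < 0, H is indefinite and the critical point is a saddle point.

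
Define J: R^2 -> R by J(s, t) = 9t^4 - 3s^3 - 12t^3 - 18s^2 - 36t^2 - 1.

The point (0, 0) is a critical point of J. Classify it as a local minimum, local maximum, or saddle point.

The mixed partial ∂²J/∂s∂t is 0, so the Hessian at any point is diag(J_ss, J_tt) = diag(-18(s + 2), 36(3t^2 - 2t - 2)).
At (0, 0): H = diag(-36, -72).
Both eigenvalues are negative, so H is negative definite: a local maximum.

local maximum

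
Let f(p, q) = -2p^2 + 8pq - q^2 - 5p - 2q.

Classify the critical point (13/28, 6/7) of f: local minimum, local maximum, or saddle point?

The Hessian of f is constant: H = [[-4, 8], [8, -2]].
det(H) = (-4)·(-2) − 8² = -56.
Since det(H) < 0, H is indefinite and the critical point is a saddle point.

saddle point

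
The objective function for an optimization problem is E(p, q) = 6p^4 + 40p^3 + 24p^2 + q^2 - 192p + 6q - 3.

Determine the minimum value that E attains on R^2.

-134

E(p,q) separates as A(p) + B(q) − 3, so its minimum is min A + min B − 3.
A'(p) = 24(p - 1)(p + 2)(p + 4) vanishes at p ∈ {-4, -2, 1}; B'(q) = 2q + 6 vanishes at q ∈ {-3}.
Local minima of A (where A''>0): A(-4)=128, A(1)=-122. Local minima of B: B(-3)=-9.
So the global minimum of E is A(1) + B(-3) − 3 = -122 − 9 − 3 = -134, attained at (1, -3).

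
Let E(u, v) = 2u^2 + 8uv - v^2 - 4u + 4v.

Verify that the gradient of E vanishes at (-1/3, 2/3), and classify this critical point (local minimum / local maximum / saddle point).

∇E = (4u + 8v - 4, 8u - 2v + 4); substituting (-1/3, 2/3) gives ∇E = (0, 0), so (-1/3, 2/3) is indeed a critical point.
The Hessian of E is constant: H = [[4, 8], [8, -2]].
det(H) = 4·(-2) − 8² = -72.
Since det(H) < 0, H is indefinite and the critical point is a saddle point.

saddle point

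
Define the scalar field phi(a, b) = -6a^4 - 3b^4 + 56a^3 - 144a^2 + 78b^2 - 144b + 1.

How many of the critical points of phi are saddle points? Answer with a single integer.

phi separates as a function of a plus a function of b, so ∇phi=0 decouples.
∂phi/∂a = -24a(a - 4)(a - 3) = 0 at a ∈ {0, 3, 4}; ∂phi/∂b = -12(b - 3)(b - 1)(b + 4) = 0 at b ∈ {-4, 1, 3}.
The Hessian is diagonal: diag(phi_aa, phi_bb). Second derivatives: phi_aa(0)=-288, phi_aa(3)=72, phi_aa(4)=-96; phi_bb(-4)=-420, phi_bb(1)=120, phi_bb(3)=-168.
Saddle points occur where the two diagonal entries have opposite signs: (0, 1), (3, -4), (3, 3), (4, 1). Count: 4.

4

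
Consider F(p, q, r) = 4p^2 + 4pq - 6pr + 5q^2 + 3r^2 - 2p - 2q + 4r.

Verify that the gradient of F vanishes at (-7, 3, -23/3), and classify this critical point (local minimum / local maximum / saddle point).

∇F = (8p + 4q - 6r - 2, 4p + 10q - 2, -6p + 6r + 4); substituting (-7, 3, -23/3) gives ∇F = (0, 0, 0), so (-7, 3, -23/3) is indeed a critical point.
The Hessian is constant: H = [[8, 4, -6], [4, 10, 0], [-6, 0, 6]].
Leading principal minors: Δ₁ = 8, Δ₂ = 64, Δ₃ = 24.
All leading minors are positive, so H is positive definite: a local minimum.

local minimum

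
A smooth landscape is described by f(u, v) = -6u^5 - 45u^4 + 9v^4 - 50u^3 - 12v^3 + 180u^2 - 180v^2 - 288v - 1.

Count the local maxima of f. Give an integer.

2

f separates as a function of u plus a function of v, so ∇f=0 decouples.
∂f/∂u = -30u(u - 1)(u + 3)(u + 4) = 0 at u ∈ {-4, -3, 0, 1}; ∂f/∂v = 36(v - 4)(v + 1)(v + 2) = 0 at v ∈ {-2, -1, 4}.
The Hessian is diagonal: diag(f_uu, f_vv). Second derivatives: f_uu(-4)=600, f_uu(-3)=-360, f_uu(0)=360, f_uu(1)=-600; f_vv(-2)=216, f_vv(-1)=-180, f_vv(4)=1080.
Local maxima occur where both diagonal entries negative: (-3, -1), (1, -1). Count: 2.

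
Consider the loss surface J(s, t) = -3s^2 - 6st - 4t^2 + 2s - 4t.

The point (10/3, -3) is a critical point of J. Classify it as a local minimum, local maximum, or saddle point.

The Hessian of J is constant: H = [[-6, -6], [-6, -8]].
det(H) = (-6)·(-8) − (-6)² = 12.
det(H) > 0 and tr(H) = -14 < 0, so H is negative definite and the point is a local maximum.

local maximum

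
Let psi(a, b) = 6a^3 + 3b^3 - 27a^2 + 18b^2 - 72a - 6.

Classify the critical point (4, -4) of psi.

The mixed partial ∂²psi/∂a∂b is 0, so the Hessian at any point is diag(psi_aa, psi_bb) = diag(18(2a - 3), 18(b + 2)).
At (4, -4): H = diag(90, -36).
The eigenvalues have opposite signs, so H is indefinite: a saddle point.

saddle point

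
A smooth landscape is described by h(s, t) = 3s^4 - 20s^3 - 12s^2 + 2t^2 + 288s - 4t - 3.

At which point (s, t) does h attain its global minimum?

h(s,t) separates as P(s) + Q(t) − 3, so its minimum is min P + min Q − 3.
P'(s) = 12(s - 4)(s - 3)(s + 2) vanishes at s ∈ {-2, 3, 4}; Q'(t) = 4(t - 1) vanishes at t ∈ {1}.
Local minima of P (where P''>0): P(-2)=-416, P(4)=448. Local minima of Q: Q(1)=-2.
So the global minimum of h is P(-2) + Q(1) − 3 = -416 − 2 − 3 = -421, attained at (-2, 1).

(-2, 1)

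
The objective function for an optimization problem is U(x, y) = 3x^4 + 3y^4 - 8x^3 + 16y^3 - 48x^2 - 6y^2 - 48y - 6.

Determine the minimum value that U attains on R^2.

U(x,y) separates as P(x) + Q(y) − 6, so its minimum is min P + min Q − 6.
P'(x) = 12x(x - 4)(x + 2) vanishes at x ∈ {-2, 0, 4}; Q'(y) = 12(y - 1)(y + 1)(y + 4) vanishes at y ∈ {-4, -1, 1}.
Local minima of P (where P''>0): P(-2)=-80, P(4)=-512. Local minima of Q: Q(-4)=-160, Q(1)=-35.
So the global minimum of U is P(4) + Q(-4) − 6 = -512 − 160 − 6 = -678, attained at (4, -4).

-678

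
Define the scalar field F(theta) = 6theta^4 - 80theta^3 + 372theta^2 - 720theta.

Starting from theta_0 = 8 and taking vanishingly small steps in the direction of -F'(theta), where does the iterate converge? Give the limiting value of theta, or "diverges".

5

F'(theta) = 24(theta - 5)(theta - 3)(theta - 2), so F'(8) = 2160.
Gradient descent moves in the -F' direction, i.e. theta is decreasing.
The nearest critical point in that direction is theta = 5, where F'' = 144 > 0 (a local minimum). The iterate converges there.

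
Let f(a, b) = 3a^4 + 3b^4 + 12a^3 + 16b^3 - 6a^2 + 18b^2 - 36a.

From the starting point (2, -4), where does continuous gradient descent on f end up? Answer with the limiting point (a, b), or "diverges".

(1, -3)

f is separable, so gradient descent decouples: a follows -∂f/∂a, b follows -∂f/∂b.
∂f/∂a = 12(a - 1)(a + 1)(a + 3); at a=2 this is 180, so a decreases.
∂f/∂b = 12b(b + 1)(b + 3); at b=-4 this is -144, so b increases.
a converges to its nearest critical value 1 (a local min of the a-part); b converges to -3. The iterate converges to (1, -3).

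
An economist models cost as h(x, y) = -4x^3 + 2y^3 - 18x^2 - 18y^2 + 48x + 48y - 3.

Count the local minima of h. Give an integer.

h separates as a function of x plus a function of y, so ∇h=0 decouples.
∂h/∂x = -12(x - 1)(x + 4) = 0 at x ∈ {-4, 1}; ∂h/∂y = 6(y - 4)(y - 2) = 0 at y ∈ {2, 4}.
The Hessian is diagonal: diag(h_xx, h_yy). Second derivatives: h_xx(-4)=60, h_xx(1)=-60; h_yy(2)=-12, h_yy(4)=12.
Local minima occur where both diagonal entries positive: (-4, 4). Count: 1.

1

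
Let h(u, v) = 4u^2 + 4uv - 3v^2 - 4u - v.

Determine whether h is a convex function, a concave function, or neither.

h is quadratic, so its Hessian is the constant matrix H = [[8, 4], [4, -6]].
det(H) = -64, tr(H) = 2.
det(H) < 0, so H is indefinite: neither convex nor concave.

neither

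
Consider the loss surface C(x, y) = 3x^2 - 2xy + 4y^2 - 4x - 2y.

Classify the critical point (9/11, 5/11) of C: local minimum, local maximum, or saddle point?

local minimum

The Hessian of C is constant: H = [[6, -2], [-2, 8]].
det(H) = 6·8 − (-2)² = 44.
det(H) > 0 and tr(H) = 14 > 0, so H is positive definite and the point is a local minimum.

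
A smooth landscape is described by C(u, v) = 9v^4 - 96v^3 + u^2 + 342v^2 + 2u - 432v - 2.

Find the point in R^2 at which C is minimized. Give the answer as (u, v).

(-1, 1)

C(u,v) separates as P(u) + Q(v) − 2, so its minimum is min P + min Q − 2.
P'(u) = 2u + 2 vanishes at u ∈ {-1}; Q'(v) = 36(v - 4)(v - 3)(v - 1) vanishes at v ∈ {1, 3, 4}.
Local minima of P (where P''>0): P(-1)=-1. Local minima of Q: Q(1)=-177, Q(4)=-96.
So the global minimum of C is P(-1) + Q(1) − 2 = -1 − 177 − 2 = -180, attained at (-1, 1).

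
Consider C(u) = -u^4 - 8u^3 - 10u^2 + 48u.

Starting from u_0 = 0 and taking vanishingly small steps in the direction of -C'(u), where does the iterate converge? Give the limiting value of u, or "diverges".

C'(u) = -4(u - 1)(u + 3)(u + 4), so C'(0) = 48.
Gradient descent moves in the -C' direction, i.e. u is decreasing.
The nearest critical point in that direction is u = -3, where C'' = 16 > 0 (a local minimum). The iterate converges there.

-3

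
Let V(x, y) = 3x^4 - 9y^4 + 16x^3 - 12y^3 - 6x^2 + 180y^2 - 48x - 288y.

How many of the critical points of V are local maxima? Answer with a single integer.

2

V separates as a function of x plus a function of y, so ∇V=0 decouples.
∂V/∂x = 12(x - 1)(x + 1)(x + 4) = 0 at x ∈ {-4, -1, 1}; ∂V/∂y = -36(y - 2)(y - 1)(y + 4) = 0 at y ∈ {-4, 1, 2}.
The Hessian is diagonal: diag(V_xx, V_yy). Second derivatives: V_xx(-4)=180, V_xx(-1)=-72, V_xx(1)=120; V_yy(-4)=-1080, V_yy(1)=180, V_yy(2)=-216.
Local maxima occur where both diagonal entries negative: (-1, -4), (-1, 2). Count: 2.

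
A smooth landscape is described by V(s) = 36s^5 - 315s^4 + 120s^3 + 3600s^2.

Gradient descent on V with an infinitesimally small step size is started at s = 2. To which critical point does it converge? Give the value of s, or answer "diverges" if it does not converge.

V'(s) = 180s(s - 5)(s - 4)(s + 2), so V'(2) = 8640.
Gradient descent moves in the -V' direction, i.e. s is decreasing.
The nearest critical point in that direction is s = 0, where V'' = 7200 > 0 (a local minimum). The iterate converges there.

0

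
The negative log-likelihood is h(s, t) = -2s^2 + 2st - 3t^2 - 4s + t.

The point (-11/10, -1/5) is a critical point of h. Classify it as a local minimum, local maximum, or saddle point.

local maximum

The Hessian of h is constant: H = [[-4, 2], [2, -6]].
det(H) = (-4)·(-6) − 2² = 20.
det(H) > 0 and tr(H) = -10 < 0, so H is negative definite and the point is a local maximum.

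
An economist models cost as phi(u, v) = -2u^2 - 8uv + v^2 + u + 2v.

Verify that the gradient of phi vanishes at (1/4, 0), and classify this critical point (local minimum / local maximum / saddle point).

∇phi = (-4u - 8v + 1, -8u + 2v + 2); substituting (1/4, 0) gives ∇phi = (0, 0), so (1/4, 0) is indeed a critical point.
The Hessian of phi is constant: H = [[-4, -8], [-8, 2]].
det(H) = (-4)·2 − (-8)² = -72.
Since det(H) < 0, H is indefinite and the critical point is a saddle point.

saddle point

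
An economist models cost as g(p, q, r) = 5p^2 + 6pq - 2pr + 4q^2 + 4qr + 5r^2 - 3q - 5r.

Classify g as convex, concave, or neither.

g is quadratic, so its Hessian is the constant matrix H = [[10, 6, -2], [6, 8, 4], [-2, 4, 10]].
Leading principal minors: 10, 44, 152.
All positive ⇒ H ≻ 0 ⇒ convex.

convex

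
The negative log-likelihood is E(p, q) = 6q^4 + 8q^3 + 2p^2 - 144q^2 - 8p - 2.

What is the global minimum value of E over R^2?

-1290

E(p,q) separates as A(p) + B(q) − 2, so its minimum is min A + min B − 2.
A'(p) = 4p - 8 vanishes at p ∈ {2}; B'(q) = 24q(q - 3)(q + 4) vanishes at q ∈ {-4, 0, 3}.
Local minima of A (where A''>0): A(2)=-8. Local minima of B: B(-4)=-1280, B(3)=-594.
So the global minimum of E is A(2) + B(-4) − 2 = -8 − 1280 − 2 = -1290, attained at (2, -4).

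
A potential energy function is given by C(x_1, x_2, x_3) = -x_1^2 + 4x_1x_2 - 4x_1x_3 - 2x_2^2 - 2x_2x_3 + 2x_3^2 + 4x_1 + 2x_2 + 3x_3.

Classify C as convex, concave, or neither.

neither

C is quadratic, so its Hessian is the constant matrix H = [[-2, 4, -4], [4, -4, -2], [-4, -2, 4]].
Leading principal minors: -2, -8, 104.
Neither pattern holds ⇒ H is indefinite ⇒ neither convex nor concave.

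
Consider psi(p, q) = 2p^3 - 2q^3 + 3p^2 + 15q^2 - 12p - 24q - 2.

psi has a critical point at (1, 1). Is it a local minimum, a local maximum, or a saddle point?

The mixed partial ∂²psi/∂p∂q is 0, so the Hessian at any point is diag(psi_pp, psi_qq) = diag(6(2p + 1), 6(-2q + 5)).
At (1, 1): H = diag(18, 18).
Both eigenvalues are positive, so H is positive definite: a local minimum.

local minimum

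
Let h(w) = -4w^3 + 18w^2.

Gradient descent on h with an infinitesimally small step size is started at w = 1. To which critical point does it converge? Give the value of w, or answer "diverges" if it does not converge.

h'(w) = -12w(w - 3), so h'(1) = 24.
Gradient descent moves in the -h' direction, i.e. w is decreasing.
The nearest critical point in that direction is w = 0, where h'' = 36 > 0 (a local minimum). The iterate converges there.

0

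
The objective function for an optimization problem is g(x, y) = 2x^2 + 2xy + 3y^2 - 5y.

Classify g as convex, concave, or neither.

g is quadratic, so its Hessian is the constant matrix H = [[4, 2], [2, 6]].
det(H) = 20, tr(H) = 10.
det(H) > 0 and tr(H) > 0, so H is positive definite everywhere: convex.

convex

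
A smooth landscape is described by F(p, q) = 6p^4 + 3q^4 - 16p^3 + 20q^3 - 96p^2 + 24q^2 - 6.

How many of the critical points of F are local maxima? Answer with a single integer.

1

F separates as a function of p plus a function of q, so ∇F=0 decouples.
∂F/∂p = 24p(p - 4)(p + 2) = 0 at p ∈ {-2, 0, 4}; ∂F/∂q = 12q(q + 1)(q + 4) = 0 at q ∈ {-4, -1, 0}.
The Hessian is diagonal: diag(F_pp, F_qq). Second derivatives: F_pp(-2)=288, F_pp(0)=-192, F_pp(4)=576; F_qq(-4)=144, F_qq(-1)=-36, F_qq(0)=48.
Local maxima occur where both diagonal entries negative: (0, -1). Count: 1.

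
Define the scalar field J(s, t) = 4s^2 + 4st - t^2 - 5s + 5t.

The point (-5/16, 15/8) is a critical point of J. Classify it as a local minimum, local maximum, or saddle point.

The Hessian of J is constant: H = [[8, 4], [4, -2]].
det(H) = 8·(-2) − 4² = -32.
Since det(H) < 0, H is indefinite and the critical point is a saddle point.

saddle point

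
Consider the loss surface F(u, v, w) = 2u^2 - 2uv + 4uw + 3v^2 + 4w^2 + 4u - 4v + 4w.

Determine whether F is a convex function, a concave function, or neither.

convex

F is quadratic, so its Hessian is the constant matrix H = [[4, -2, 4], [-2, 6, 0], [4, 0, 8]].
Leading principal minors: 4, 20, 64.
All positive ⇒ H ≻ 0 ⇒ convex.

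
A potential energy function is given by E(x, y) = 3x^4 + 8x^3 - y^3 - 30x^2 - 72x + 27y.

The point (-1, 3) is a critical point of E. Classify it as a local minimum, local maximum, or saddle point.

local maximum

The mixed partial ∂²E/∂x∂y is 0, so the Hessian at any point is diag(E_xx, E_yy) = diag(12(3x^2 + 4x - 5), -6y).
At (-1, 3): H = diag(-72, -18).
Both eigenvalues are negative, so H is negative definite: a local maximum.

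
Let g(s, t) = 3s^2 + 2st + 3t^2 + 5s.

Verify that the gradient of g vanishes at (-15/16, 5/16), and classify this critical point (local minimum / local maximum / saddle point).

∇g = (6s + 2t + 5, 2s + 6t); substituting (-15/16, 5/16) gives ∇g = (0, 0), so (-15/16, 5/16) is indeed a critical point.
The Hessian of g is constant: H = [[6, 2], [2, 6]].
det(H) = 6·6 − 2² = 32.
det(H) > 0 and tr(H) = 12 > 0, so H is positive definite and the point is a local minimum.

local minimum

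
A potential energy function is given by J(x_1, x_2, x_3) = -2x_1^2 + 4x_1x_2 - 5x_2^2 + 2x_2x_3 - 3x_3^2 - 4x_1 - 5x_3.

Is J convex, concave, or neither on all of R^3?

concave

J is quadratic, so its Hessian is the constant matrix H = [[-4, 4, 0], [4, -10, 2], [0, 2, -6]].
Leading principal minors: -4, 24, -128.
Signs alternate −, +, − ⇒ H ≺ 0 ⇒ concave.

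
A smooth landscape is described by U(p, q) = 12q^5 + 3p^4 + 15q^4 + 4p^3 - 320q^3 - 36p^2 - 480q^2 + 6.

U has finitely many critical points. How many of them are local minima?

4

U separates as a function of p plus a function of q, so ∇U=0 decouples.
∂U/∂p = 12p(p - 2)(p + 3) = 0 at p ∈ {-3, 0, 2}; ∂U/∂q = 60q(q - 4)(q + 1)(q + 4) = 0 at q ∈ {-4, -1, 0, 4}.
The Hessian is diagonal: diag(U_pp, U_qq). Second derivatives: U_pp(-3)=180, U_pp(0)=-72, U_pp(2)=120; U_qq(-4)=-5760, U_qq(-1)=900, U_qq(0)=-960, U_qq(4)=9600.
Local minima occur where both diagonal entries positive: (-3, -1), (-3, 4), (2, -1), (2, 4). Count: 4.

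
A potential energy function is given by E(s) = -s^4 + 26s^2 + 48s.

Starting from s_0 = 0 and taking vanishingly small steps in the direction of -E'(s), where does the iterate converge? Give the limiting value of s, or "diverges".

-1

E'(s) = -4(s - 4)(s + 1)(s + 3), so E'(0) = 48.
Gradient descent moves in the -E' direction, i.e. s is decreasing.
The nearest critical point in that direction is s = -1, where E'' = 40 > 0 (a local minimum). The iterate converges there.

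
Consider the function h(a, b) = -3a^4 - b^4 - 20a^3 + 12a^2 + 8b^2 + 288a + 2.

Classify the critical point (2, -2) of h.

The mixed partial ∂²h/∂a∂b is 0, so the Hessian at any point is diag(h_aa, h_bb) = diag(12(-3a^2 - 10a + 2), 4(-3b^2 + 4)).
At (2, -2): H = diag(-360, -32).
Both eigenvalues are negative, so H is negative definite: a local maximum.

local maximum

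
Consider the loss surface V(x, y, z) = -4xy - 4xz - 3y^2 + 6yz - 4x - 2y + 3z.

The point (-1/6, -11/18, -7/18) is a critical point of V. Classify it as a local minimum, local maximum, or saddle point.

The Hessian is constant: H = [[0, -4, -4], [-4, -6, 6], [-4, 6, 0]].
Leading principal minors: Δ₁ = 0, Δ₂ = -16, Δ₃ = 288.
The minors fit neither the all-positive nor the alternating-sign pattern, so H is indefinite: a saddle point.

saddle point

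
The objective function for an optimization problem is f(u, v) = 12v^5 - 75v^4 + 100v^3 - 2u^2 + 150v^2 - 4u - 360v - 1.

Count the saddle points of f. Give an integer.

2

f separates as a function of u plus a function of v, so ∇f=0 decouples.
∂f/∂u = -4(u + 1) = 0 at u ∈ {-1}; ∂f/∂v = 60(v - 3)(v - 2)(v - 1)(v + 1) = 0 at v ∈ {-1, 1, 2, 3}.
The Hessian is diagonal: diag(f_uu, f_vv). Second derivatives: f_uu(-1)=-4; f_vv(-1)=-1440, f_vv(1)=240, f_vv(2)=-180, f_vv(3)=480.
Saddle points occur where the two diagonal entries have opposite signs: (-1, 1), (-1, 3). Count: 2.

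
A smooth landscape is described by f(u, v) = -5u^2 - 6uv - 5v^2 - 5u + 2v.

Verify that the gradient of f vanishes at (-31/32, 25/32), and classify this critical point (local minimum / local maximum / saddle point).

local maximum

∇f = (-10u - 6v - 5, -6u - 10v + 2); substituting (-31/32, 25/32) gives ∇f = (0, 0), so (-31/32, 25/32) is indeed a critical point.
The Hessian of f is constant: H = [[-10, -6], [-6, -10]].
det(H) = (-10)·(-10) − (-6)² = 64.
det(H) > 0 and tr(H) = -20 < 0, so H is negative definite and the point is a local maximum.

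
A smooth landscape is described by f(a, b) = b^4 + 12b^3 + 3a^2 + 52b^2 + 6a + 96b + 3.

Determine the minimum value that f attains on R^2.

-64

f(a,b) separates as P(a) + Q(b) + 3, so its minimum is min P + min Q + 3.
P'(a) = 6a + 6 vanishes at a ∈ {-1}; Q'(b) = 4(b + 2)(b + 3)(b + 4) vanishes at b ∈ {-4, -3, -2}.
Local minima of P (where P''>0): P(-1)=-3. Local minima of Q: Q(-4)=-64, Q(-2)=-64.
So the global minimum of f is P(-1) + Q(-4) + 3 = -3 − 64 + 3 = -64, attained at (-1, -4).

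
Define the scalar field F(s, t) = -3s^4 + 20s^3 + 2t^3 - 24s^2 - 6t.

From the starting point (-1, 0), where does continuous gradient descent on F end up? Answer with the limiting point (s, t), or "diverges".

F is separable, so gradient descent decouples: s follows -∂F/∂s, t follows -∂F/∂t.
∂F/∂s = -12s(s - 4)(s - 1); at s=-1 this is 120, so s decreases.
∂F/∂t = 6(t - 1)(t + 1); at t=0 this is -6, so t increases.
The s-coordinate has no critical point in that direction and runs off to infinity.

diverges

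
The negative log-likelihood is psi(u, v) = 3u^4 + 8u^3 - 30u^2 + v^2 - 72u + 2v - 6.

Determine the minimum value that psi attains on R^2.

-159

psi(u,v) separates as P(u) + Q(v) − 6, so its minimum is min P + min Q − 6.
P'(u) = 12(u - 2)(u + 1)(u + 3) vanishes at u ∈ {-3, -1, 2}; Q'(v) = 2v + 2 vanishes at v ∈ {-1}.
Local minima of P (where P''>0): P(-3)=-27, P(2)=-152. Local minima of Q: Q(-1)=-1.
So the global minimum of psi is P(2) + Q(-1) − 6 = -152 − 1 − 6 = -159, attained at (2, -1).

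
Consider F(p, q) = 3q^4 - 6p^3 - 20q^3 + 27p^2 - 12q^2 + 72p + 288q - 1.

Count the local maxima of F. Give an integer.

F separates as a function of p plus a function of q, so ∇F=0 decouples.
∂F/∂p = -18(p - 4)(p + 1) = 0 at p ∈ {-1, 4}; ∂F/∂q = 12(q - 4)(q - 3)(q + 2) = 0 at q ∈ {-2, 3, 4}.
The Hessian is diagonal: diag(F_pp, F_qq). Second derivatives: F_pp(-1)=90, F_pp(4)=-90; F_qq(-2)=360, F_qq(3)=-60, F_qq(4)=72.
Local maxima occur where both diagonal entries negative: (4, 3). Count: 1.

1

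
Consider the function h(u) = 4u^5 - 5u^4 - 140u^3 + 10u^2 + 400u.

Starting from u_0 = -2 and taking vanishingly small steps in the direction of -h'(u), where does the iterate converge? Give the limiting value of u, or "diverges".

-1

h'(u) = 20(u - 5)(u - 1)(u + 1)(u + 4), so h'(-2) = -840.
Gradient descent moves in the -h' direction, i.e. u is increasing.
The nearest critical point in that direction is u = -1, where h'' = 720 > 0 (a local minimum). The iterate converges there.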